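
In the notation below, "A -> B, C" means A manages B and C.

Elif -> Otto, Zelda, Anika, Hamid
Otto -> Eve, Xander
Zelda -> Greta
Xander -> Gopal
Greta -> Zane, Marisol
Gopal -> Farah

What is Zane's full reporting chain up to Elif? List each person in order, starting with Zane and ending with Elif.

Zane reports to Greta. Greta reports to Zelda. Zelda reports to Elif. Elif is at the top.

Zane -> Greta -> Zelda -> Elif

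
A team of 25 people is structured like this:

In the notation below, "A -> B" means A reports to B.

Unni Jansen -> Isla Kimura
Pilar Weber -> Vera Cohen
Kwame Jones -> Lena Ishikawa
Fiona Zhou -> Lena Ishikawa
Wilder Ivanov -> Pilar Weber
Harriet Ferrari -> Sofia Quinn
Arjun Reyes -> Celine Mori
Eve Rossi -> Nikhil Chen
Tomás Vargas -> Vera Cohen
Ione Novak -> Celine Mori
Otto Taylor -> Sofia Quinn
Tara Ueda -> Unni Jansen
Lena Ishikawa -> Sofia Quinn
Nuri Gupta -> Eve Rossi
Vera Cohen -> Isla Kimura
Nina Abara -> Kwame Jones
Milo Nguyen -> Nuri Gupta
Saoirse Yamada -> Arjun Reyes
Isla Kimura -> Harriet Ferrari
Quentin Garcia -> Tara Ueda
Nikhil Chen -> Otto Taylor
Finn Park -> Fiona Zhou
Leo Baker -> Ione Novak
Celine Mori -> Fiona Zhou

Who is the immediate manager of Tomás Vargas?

Vera Cohen

Tomás Vargas reports directly to Vera Cohen.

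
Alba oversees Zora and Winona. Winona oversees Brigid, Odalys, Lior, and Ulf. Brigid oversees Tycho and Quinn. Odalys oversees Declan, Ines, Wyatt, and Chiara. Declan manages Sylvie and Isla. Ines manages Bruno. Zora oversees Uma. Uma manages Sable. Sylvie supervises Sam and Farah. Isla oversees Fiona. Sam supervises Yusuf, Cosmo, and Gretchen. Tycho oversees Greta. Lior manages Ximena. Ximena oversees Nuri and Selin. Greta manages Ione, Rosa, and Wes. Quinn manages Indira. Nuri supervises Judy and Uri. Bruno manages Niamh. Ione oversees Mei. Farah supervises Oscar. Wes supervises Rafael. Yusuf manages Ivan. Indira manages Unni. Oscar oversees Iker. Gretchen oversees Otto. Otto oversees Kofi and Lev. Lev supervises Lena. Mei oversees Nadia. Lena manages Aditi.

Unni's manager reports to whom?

Unni reports to Indira, and Indira reports to Quinn. So Unni's skip-level manager is Quinn.

Quinn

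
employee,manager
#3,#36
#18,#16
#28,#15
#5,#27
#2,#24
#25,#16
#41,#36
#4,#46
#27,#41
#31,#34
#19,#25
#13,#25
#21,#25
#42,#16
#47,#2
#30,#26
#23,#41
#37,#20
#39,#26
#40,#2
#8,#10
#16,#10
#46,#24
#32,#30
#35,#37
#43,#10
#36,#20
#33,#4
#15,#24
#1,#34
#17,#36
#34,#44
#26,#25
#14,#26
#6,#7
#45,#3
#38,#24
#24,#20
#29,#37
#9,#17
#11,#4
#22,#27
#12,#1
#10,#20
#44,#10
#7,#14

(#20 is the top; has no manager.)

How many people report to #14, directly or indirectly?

2

#14 directly manages #7. Under #7: #6 (1). That's 2 in total.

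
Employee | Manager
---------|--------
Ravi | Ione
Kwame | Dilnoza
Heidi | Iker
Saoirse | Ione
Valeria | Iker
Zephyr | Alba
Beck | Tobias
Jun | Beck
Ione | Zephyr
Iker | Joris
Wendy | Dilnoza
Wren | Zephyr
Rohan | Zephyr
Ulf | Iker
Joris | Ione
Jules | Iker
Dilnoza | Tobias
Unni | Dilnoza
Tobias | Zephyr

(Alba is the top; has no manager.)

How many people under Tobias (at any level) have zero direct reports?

The people in Tobias's organization with no one reporting to them are Unni, Kwame, Wendy, Jun. That is 4.

4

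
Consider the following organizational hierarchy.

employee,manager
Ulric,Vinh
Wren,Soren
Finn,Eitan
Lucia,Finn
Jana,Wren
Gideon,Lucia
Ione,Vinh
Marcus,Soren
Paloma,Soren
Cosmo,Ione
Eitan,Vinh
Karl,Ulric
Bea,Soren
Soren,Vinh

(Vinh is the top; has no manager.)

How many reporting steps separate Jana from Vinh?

3

Chain from Jana up to Vinh: Jana → Wren → Soren → Vinh. That is 3 steps up, so Jana is 3 levels below Vinh.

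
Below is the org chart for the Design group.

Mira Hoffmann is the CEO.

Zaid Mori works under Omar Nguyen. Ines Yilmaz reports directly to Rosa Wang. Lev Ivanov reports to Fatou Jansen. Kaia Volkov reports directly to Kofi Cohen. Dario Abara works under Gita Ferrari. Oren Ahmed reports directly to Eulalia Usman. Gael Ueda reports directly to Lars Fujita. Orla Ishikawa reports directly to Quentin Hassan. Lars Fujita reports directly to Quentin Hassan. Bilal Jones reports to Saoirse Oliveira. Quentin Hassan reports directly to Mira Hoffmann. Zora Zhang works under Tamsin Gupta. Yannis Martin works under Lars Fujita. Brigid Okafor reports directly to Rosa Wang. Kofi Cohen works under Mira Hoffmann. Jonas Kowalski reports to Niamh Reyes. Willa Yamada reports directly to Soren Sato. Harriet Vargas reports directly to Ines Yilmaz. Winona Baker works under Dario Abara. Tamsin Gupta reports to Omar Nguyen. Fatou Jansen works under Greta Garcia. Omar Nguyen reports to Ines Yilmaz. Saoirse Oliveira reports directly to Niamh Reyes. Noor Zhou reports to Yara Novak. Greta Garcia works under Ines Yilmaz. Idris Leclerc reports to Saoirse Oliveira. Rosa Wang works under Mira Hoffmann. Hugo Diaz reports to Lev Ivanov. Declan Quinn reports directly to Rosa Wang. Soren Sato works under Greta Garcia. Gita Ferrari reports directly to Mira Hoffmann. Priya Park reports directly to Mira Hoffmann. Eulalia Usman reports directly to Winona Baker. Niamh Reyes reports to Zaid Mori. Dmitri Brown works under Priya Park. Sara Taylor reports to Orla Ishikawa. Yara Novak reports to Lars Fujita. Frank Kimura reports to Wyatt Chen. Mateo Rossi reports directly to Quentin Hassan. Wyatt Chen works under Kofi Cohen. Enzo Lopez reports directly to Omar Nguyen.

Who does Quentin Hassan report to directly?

Quentin Hassan reports directly to Mira Hoffmann.

Mira Hoffmann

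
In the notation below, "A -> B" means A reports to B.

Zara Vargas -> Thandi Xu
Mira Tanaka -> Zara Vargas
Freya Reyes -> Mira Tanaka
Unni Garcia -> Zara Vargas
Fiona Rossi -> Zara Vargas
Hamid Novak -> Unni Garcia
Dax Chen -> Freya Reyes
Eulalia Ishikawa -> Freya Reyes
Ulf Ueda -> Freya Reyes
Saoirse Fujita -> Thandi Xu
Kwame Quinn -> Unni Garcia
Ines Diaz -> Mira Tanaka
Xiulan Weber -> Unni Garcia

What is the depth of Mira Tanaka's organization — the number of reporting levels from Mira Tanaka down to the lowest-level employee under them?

The longest chain under Mira Tanaka runs Mira Tanaka → Freya Reyes → Ulf Ueda, which is 2 levels below Mira Tanaka.

2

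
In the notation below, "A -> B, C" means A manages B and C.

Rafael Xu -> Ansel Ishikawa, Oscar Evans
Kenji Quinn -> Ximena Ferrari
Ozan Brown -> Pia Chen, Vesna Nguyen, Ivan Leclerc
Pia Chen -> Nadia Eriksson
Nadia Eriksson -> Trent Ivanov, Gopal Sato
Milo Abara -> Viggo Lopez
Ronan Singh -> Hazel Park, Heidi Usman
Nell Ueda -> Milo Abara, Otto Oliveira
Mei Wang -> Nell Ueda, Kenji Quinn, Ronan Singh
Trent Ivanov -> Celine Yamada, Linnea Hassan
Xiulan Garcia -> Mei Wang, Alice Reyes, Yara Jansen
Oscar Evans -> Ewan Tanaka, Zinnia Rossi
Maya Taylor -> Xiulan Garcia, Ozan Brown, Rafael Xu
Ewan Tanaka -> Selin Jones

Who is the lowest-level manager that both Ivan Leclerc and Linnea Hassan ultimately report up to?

Ozan Brown

Ivan Leclerc's chain of managers is Ozan Brown, Maya Taylor. Linnea Hassan's chain of managers is Trent Ivanov, Nadia Eriksson, Pia Chen, Ozan Brown, Maya Taylor. The first manager that appears in both chains is Ozan Brown.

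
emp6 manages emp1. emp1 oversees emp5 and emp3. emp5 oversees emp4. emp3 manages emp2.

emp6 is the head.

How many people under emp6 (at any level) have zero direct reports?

The people in emp6's organization with no one reporting to them are emp2, emp4. That is 2.

2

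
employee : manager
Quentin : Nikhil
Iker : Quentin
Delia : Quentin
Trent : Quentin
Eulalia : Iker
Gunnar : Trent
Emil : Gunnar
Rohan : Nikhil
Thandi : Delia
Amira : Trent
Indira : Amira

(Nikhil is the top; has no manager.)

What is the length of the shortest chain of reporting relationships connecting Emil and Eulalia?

5

Emil is 3 levels below Quentin, and Eulalia is 2 levels below Quentin (their lowest common manager). The shortest path runs up from Emil to Quentin and back down to Eulalia: 3 + 2 = 5 links.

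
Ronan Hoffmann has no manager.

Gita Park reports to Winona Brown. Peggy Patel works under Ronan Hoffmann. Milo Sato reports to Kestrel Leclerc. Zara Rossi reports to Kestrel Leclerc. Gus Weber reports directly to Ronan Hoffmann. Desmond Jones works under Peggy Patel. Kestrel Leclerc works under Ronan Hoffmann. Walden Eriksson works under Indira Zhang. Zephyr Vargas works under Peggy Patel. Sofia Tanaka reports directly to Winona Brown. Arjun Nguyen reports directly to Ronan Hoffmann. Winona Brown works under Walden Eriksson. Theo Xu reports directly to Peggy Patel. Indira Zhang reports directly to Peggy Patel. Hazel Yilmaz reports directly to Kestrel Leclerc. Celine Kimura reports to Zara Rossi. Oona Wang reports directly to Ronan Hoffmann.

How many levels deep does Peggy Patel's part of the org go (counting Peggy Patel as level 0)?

The longest chain under Peggy Patel runs Peggy Patel → Indira Zhang → Walden Eriksson → Winona Brown → Gita Park, which is 4 levels below Peggy Patel.

4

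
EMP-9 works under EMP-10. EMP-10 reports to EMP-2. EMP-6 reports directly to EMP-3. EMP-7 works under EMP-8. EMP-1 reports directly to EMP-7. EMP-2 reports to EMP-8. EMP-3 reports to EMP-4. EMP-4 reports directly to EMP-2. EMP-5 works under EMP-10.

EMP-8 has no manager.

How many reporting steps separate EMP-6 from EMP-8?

Chain from EMP-6 up to EMP-8: EMP-6 → EMP-3 → EMP-4 → EMP-2 → EMP-8. That is 4 steps up, so EMP-6 is 4 levels below EMP-8.

4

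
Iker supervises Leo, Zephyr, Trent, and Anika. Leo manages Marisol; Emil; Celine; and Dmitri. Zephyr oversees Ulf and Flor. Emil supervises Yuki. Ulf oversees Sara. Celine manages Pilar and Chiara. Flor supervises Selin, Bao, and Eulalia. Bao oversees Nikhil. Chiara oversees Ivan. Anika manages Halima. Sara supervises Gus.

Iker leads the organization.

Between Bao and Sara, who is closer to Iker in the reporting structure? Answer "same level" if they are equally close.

same level

Both Bao and Sara are 3 levels below Iker.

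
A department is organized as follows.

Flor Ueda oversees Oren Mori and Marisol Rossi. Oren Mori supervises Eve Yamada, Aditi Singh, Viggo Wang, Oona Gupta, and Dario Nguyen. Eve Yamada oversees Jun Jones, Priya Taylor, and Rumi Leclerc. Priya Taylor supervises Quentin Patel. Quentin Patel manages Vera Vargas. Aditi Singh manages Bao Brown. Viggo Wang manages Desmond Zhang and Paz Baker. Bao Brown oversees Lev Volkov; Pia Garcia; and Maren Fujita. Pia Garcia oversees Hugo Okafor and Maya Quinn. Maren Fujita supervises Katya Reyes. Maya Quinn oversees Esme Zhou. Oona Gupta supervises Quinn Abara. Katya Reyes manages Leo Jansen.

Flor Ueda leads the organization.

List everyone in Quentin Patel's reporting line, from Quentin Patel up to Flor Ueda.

Quentin Patel reports to Priya Taylor. Priya Taylor reports to Eve Yamada. Eve Yamada reports to Oren Mori. Oren Mori reports to Flor Ueda. Flor Ueda is at the top.

Quentin Patel -> Priya Taylor -> Eve Yamada -> Oren Mori -> Flor Ueda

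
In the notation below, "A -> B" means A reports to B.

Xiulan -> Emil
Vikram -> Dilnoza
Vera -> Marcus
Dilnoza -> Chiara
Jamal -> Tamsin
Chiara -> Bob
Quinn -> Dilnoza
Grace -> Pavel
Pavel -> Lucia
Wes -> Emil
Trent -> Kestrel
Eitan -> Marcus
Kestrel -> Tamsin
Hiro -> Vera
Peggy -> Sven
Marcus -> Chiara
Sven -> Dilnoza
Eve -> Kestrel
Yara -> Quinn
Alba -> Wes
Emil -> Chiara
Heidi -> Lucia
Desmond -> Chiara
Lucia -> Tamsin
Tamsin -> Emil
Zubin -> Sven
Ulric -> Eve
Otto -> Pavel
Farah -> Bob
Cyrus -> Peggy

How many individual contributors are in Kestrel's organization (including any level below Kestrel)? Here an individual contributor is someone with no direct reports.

2

The people in Kestrel's organization with no one reporting to them are Trent, Ulric. That is 2.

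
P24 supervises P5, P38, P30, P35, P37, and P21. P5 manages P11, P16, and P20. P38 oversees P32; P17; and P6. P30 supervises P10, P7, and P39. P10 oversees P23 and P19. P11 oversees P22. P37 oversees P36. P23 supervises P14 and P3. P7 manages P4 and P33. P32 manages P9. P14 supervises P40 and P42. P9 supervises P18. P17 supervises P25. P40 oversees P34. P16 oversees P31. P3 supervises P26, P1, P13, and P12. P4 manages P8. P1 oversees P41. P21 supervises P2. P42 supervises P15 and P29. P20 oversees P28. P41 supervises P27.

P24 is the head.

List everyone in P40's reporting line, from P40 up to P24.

P40 -> P14 -> P23 -> P10 -> P30 -> P24

P40 reports to P14. P14 reports to P23. P23 reports to P10. P10 reports to P30. P30 reports to P24. P24 is at the top.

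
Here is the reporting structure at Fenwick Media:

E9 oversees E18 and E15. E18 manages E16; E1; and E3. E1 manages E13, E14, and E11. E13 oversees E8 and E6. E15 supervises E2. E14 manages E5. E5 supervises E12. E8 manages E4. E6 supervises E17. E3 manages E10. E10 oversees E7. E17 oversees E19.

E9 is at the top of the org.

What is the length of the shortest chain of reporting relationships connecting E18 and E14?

E14 is in E18's organization: the chain from E14 up to E18 is E14 → E1 → E18, which is 2 links.

2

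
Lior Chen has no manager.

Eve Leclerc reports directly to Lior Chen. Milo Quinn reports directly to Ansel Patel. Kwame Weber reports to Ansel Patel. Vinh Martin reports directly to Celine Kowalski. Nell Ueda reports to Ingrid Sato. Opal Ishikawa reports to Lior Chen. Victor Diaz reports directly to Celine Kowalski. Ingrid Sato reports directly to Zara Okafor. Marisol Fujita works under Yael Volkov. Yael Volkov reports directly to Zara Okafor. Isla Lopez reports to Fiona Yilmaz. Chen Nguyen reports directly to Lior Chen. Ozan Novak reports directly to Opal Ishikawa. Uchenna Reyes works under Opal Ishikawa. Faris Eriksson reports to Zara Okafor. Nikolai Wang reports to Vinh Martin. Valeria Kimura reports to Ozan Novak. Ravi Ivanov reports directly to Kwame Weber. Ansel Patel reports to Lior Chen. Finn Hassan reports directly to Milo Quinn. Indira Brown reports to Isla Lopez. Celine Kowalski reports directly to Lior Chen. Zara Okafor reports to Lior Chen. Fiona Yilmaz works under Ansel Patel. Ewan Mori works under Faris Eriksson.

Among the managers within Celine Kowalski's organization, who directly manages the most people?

Celine Kowalski

Direct-report counts within Celine Kowalski's organization: Celine Kowalski has 2; Vinh Martin has 1. The largest is 2, held by Celine Kowalski.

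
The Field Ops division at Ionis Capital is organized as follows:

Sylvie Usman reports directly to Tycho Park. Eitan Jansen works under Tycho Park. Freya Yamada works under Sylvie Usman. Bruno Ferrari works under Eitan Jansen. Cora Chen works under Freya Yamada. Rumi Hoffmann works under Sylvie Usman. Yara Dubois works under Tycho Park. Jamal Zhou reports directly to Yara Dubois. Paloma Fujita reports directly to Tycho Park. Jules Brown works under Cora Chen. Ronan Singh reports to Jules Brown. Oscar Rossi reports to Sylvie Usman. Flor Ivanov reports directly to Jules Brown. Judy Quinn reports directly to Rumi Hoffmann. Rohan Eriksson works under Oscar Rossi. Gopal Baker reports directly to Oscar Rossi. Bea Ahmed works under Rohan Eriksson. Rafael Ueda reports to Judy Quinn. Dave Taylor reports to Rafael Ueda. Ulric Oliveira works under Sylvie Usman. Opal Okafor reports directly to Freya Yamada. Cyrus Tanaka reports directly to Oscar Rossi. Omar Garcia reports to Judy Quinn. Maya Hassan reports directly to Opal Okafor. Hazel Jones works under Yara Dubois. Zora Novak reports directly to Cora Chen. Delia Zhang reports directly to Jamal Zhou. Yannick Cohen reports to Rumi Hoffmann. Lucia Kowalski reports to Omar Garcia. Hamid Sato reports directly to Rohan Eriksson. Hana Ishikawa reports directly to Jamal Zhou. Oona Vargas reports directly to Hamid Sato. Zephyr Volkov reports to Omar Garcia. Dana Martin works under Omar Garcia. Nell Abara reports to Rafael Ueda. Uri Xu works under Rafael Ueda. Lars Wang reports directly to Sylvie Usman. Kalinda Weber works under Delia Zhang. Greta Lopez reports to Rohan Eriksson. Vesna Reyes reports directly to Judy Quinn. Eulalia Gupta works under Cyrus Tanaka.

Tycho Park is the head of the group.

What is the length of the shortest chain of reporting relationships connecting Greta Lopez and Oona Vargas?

Greta Lopez is 1 level below Rohan Eriksson, and Oona Vargas is 2 levels below Rohan Eriksson (their lowest common manager). The shortest path runs up from Greta Lopez to Rohan Eriksson and back down to Oona Vargas: 1 + 2 = 3 links.

3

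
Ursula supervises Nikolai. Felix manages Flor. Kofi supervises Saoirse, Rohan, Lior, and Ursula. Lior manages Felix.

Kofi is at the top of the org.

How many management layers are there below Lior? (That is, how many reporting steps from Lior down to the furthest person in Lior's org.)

The longest chain under Lior runs Lior → Felix → Flor, which is 2 levels below Lior.

2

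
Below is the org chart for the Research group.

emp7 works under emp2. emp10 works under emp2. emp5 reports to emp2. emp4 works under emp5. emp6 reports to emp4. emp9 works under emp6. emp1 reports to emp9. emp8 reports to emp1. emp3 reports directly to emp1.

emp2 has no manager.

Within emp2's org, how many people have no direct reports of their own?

The people in emp2's organization with no one reporting to them are emp3, emp8, emp10, emp7. That is 4.

4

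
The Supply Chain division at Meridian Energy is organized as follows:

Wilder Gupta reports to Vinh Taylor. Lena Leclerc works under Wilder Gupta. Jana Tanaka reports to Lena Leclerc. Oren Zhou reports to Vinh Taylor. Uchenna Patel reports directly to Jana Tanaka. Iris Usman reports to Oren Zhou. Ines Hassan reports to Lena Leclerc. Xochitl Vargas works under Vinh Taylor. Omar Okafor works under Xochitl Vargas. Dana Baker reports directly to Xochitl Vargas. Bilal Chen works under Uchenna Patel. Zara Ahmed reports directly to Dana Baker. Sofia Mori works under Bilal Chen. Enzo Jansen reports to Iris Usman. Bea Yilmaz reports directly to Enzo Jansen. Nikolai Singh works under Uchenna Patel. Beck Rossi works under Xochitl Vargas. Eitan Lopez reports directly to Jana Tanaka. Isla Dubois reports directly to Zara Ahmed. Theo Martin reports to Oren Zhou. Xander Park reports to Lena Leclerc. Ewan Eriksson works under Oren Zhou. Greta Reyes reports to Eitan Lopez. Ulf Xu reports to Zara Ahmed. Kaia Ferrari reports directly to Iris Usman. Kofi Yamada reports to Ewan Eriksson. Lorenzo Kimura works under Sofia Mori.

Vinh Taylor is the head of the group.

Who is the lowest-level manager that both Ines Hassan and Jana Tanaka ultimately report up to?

Lena Leclerc

Ines Hassan's chain of managers is Lena Leclerc, Wilder Gupta, Vinh Taylor. Jana Tanaka's chain of managers is Lena Leclerc, Wilder Gupta, Vinh Taylor. The first manager that appears in both chains is Lena Leclerc.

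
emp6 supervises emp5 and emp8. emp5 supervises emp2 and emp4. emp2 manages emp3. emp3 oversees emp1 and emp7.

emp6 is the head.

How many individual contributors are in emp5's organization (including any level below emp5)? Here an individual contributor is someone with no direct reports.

3

The people in emp5's organization with no one reporting to them are emp4, emp1, emp7. That is 3.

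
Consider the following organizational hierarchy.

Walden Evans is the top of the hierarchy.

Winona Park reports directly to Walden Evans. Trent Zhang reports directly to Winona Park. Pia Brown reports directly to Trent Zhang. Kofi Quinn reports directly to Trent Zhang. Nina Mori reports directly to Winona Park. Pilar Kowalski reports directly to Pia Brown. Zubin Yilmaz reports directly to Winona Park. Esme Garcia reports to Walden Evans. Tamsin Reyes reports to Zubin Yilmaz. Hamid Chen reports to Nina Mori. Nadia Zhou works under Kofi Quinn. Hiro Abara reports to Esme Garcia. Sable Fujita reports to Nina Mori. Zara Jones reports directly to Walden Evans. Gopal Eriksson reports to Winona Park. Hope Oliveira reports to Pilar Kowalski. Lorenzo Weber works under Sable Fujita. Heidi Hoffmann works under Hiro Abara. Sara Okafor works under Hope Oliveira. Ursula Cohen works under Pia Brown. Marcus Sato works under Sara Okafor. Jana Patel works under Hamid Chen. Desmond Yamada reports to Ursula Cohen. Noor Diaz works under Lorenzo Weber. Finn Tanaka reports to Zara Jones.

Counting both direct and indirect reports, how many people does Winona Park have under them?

19

Winona Park directly manages Trent Zhang, Nina Mori, Zubin Yilmaz, Gopal Eriksson. Under Trent Zhang: Kofi Quinn, Nadia Zhou, Pia Brown, Ursula Cohen, Desmond Yamada, Pilar Kowalski, Hope Oliveira, Sara Okafor, Marcus Sato (9). Under Nina Mori: Sable Fujita, Lorenzo Weber, Noor Diaz, Hamid Chen, Jana Patel (5). Under Zubin Yilmaz: Tamsin Reyes (1). Gopal Eriksson has no reports. So Winona Park's organization is 4 direct reports plus everyone under them: 10 + 6 + 2 + 1 = 19.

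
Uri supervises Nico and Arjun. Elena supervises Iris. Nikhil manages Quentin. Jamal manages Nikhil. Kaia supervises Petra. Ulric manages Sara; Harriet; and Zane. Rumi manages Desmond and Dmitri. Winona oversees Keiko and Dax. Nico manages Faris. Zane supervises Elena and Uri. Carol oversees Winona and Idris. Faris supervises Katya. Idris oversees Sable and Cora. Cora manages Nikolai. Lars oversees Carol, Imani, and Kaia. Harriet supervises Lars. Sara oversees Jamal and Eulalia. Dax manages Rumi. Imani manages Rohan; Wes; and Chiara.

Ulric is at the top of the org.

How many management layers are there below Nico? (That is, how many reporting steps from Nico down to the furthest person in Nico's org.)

The longest chain under Nico runs Nico → Faris → Katya, which is 2 levels below Nico.

2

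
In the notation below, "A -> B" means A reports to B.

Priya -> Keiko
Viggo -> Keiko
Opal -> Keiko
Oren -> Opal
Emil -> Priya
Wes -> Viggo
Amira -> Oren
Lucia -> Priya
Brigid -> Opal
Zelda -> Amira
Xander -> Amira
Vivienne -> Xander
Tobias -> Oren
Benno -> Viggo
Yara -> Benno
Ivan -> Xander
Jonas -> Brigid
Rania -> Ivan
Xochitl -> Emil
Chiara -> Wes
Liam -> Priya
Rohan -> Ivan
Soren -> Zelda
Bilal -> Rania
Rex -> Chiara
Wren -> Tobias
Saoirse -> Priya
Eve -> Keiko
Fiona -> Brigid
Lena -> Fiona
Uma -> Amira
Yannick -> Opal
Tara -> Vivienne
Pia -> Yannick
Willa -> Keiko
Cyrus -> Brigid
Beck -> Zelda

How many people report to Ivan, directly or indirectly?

Ivan directly manages Rania, Rohan. Under Rania: Bilal (1). Rohan has no reports. So Ivan's organization is 2 direct reports plus everyone under them: 2 + 1 = 3.

3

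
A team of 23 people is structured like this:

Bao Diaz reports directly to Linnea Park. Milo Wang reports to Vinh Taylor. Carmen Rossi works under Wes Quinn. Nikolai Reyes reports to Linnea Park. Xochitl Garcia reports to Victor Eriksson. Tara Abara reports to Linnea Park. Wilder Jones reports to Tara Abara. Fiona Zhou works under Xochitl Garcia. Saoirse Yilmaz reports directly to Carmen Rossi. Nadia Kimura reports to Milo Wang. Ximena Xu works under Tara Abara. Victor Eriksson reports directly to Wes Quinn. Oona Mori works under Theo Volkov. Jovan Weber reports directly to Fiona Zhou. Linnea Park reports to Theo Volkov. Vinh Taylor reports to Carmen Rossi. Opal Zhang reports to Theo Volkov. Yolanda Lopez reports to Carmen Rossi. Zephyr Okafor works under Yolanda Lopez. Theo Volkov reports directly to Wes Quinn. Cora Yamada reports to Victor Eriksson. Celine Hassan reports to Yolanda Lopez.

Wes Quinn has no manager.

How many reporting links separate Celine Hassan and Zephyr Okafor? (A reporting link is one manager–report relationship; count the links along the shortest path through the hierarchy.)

Celine Hassan is 1 level below Yolanda Lopez, and Zephyr Okafor is 1 level below Yolanda Lopez (their lowest common manager). The shortest path runs up from Celine Hassan to Yolanda Lopez and back down to Zephyr Okafor: 1 + 1 = 2 links.

2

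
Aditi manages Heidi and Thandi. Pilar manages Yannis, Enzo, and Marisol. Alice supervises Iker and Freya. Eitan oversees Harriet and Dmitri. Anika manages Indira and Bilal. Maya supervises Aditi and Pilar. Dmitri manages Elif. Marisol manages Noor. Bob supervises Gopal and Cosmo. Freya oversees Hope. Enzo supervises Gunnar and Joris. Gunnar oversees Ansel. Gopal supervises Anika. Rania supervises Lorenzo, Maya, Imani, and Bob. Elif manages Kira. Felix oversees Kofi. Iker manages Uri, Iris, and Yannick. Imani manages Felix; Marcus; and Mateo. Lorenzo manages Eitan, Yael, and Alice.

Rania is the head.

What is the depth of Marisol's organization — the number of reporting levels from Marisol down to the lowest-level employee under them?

The longest chain under Marisol runs Marisol → Noor, which is 1 level below Marisol.

1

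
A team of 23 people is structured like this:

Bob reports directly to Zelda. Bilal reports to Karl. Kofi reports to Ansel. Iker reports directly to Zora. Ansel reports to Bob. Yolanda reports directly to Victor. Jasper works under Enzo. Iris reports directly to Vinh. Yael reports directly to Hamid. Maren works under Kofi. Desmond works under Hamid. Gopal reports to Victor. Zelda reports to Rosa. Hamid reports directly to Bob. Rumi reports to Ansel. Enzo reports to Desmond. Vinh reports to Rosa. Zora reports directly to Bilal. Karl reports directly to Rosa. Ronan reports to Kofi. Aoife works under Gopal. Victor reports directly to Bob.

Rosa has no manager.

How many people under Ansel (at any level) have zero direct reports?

The people in Ansel's organization with no one reporting to them are Rumi, Maren, Ronan. That is 3.

3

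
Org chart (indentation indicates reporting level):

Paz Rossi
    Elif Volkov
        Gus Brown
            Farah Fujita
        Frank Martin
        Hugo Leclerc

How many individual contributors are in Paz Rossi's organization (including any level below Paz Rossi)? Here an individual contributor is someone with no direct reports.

The people in Paz Rossi's organization with no one reporting to them are Hugo Leclerc, Frank Martin, Farah Fujita. That is 3.

3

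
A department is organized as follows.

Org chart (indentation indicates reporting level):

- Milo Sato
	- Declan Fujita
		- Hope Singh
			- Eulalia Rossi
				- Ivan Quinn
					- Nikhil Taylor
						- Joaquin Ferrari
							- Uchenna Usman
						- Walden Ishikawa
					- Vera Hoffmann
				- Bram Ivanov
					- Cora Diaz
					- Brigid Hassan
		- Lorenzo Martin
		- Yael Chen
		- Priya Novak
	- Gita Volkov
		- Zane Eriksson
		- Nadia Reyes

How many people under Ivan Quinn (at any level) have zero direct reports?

3

The people in Ivan Quinn's organization with no one reporting to them are Vera Hoffmann, Walden Ishikawa, Uchenna Usman. That is 3.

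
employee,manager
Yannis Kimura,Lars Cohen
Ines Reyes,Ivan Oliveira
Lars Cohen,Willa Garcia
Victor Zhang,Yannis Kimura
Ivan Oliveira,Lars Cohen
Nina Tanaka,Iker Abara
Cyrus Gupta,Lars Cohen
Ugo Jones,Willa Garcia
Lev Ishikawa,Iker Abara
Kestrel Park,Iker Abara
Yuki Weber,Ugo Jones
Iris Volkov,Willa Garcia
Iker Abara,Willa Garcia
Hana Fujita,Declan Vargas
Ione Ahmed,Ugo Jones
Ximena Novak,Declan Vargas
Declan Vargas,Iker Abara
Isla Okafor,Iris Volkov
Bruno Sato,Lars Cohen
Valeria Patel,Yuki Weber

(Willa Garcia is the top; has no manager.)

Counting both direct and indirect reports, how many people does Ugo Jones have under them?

3

Ugo Jones directly manages Yuki Weber, Ione Ahmed. Under Yuki Weber: Valeria Patel (1). Ione Ahmed has no reports. So Ugo Jones's organization is 2 direct reports plus everyone under them: 2 + 1 = 3.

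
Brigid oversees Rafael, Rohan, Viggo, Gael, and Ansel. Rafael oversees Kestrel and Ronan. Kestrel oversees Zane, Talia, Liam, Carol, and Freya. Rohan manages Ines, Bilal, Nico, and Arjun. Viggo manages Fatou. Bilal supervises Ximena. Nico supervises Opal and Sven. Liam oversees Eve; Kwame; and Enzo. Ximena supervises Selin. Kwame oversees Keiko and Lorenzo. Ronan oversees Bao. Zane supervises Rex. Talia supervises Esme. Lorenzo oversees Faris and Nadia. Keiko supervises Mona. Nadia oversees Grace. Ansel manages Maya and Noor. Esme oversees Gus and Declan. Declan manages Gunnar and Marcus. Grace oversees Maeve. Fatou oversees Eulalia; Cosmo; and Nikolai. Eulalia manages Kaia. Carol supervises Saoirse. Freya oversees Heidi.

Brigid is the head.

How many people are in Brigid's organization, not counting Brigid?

Brigid directly manages Rafael, Rohan, Viggo, Gael, Ansel. Under Rafael: Ronan, Bao, Kestrel, Freya, Heidi, Carol, Saoirse, Talia, Esme, Gus, Declan, Marcus, Gunnar, Zane, Rex, Liam, Enzo, Eve, Kwame, Keiko, Mona, Lorenzo, Faris, Nadia, Grace, Maeve (26). Under Rohan: Arjun, Nico, Sven, Opal, Bilal, Ximena, Selin, Ines (8). Under Viggo: Fatou, Nikolai, Cosmo, Eulalia, Kaia (5). Gael has no reports. Under Ansel: Noor, Maya (2). So Brigid's organization is 5 direct reports plus everyone under them: 27 + 9 + 6 + 1 + 3 = 46.

46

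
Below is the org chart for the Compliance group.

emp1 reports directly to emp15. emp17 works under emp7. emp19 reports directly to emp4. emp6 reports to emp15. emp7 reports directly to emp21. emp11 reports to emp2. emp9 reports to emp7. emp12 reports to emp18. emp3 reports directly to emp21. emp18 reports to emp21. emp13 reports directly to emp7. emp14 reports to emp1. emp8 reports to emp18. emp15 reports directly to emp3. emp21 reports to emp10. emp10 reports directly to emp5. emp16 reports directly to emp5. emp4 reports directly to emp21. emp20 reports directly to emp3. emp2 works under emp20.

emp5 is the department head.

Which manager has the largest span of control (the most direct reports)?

Direct-report counts: emp5 has 2; emp10 has 1; emp21 has 4; emp18 has 2; emp7 has 3; emp4 has 1; emp3 has 2; emp20 has 1; emp2 has 1; emp15 has 2; emp1 has 1. The largest is 4, held by emp21.

emp21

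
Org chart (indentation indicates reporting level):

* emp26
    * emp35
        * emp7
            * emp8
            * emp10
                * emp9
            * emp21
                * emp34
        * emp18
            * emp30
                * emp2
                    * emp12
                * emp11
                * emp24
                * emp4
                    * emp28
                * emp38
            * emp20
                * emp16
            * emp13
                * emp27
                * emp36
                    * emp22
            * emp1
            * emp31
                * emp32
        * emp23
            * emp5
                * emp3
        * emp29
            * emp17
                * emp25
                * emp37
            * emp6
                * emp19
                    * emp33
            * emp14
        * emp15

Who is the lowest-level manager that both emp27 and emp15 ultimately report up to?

emp27's chain of managers is emp13, emp18, emp35, emp26. emp15's chain of managers is emp35, emp26. The first manager that appears in both chains is emp35.

emp35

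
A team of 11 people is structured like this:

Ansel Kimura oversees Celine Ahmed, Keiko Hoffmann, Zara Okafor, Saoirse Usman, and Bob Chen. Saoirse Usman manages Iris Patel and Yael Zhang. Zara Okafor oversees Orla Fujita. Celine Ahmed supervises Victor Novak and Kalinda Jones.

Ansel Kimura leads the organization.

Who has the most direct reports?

Ansel Kimura

Direct-report counts: Ansel Kimura has 5; Celine Ahmed has 2; Zara Okafor has 1; Saoirse Usman has 2. The largest is 5, held by Ansel Kimura.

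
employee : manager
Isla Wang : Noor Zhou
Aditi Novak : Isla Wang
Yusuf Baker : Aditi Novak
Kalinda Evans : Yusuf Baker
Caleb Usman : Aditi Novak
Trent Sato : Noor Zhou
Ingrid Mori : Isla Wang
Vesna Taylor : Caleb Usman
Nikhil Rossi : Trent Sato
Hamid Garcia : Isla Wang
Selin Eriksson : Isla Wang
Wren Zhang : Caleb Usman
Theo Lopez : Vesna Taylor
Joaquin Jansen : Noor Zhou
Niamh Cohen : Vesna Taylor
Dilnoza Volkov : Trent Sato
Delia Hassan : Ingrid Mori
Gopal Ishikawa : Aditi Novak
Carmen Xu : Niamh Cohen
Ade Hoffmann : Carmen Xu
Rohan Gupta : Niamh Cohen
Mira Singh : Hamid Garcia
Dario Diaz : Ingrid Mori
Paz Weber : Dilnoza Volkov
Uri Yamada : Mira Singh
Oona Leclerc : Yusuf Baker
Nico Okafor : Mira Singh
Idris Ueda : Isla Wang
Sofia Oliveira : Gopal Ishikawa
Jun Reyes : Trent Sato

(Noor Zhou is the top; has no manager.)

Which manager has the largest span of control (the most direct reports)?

Isla Wang

Direct-report counts: Noor Zhou has 3; Trent Sato has 3; Dilnoza Volkov has 1; Isla Wang has 5; Hamid Garcia has 1; Mira Singh has 2; Ingrid Mori has 2; Aditi Novak has 3; Gopal Ishikawa has 1; Caleb Usman has 2; Vesna Taylor has 2; Niamh Cohen has 2; Carmen Xu has 1; Yusuf Baker has 2. The largest is 5, held by Isla Wang.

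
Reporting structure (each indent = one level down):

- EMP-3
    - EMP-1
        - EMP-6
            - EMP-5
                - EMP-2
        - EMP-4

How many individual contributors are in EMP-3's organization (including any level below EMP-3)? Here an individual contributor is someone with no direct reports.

2

The people in EMP-3's organization with no one reporting to them are EMP-4, EMP-2. That is 2.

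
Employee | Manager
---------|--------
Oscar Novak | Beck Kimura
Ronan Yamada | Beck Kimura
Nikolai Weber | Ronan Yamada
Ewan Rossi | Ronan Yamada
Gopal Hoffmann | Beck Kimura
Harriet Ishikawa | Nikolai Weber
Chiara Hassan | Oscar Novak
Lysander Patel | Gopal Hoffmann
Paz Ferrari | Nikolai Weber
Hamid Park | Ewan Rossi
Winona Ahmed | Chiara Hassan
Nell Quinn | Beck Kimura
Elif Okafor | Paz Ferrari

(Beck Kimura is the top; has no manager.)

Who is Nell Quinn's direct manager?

Beck Kimura

Nell Quinn reports directly to Beck Kimura.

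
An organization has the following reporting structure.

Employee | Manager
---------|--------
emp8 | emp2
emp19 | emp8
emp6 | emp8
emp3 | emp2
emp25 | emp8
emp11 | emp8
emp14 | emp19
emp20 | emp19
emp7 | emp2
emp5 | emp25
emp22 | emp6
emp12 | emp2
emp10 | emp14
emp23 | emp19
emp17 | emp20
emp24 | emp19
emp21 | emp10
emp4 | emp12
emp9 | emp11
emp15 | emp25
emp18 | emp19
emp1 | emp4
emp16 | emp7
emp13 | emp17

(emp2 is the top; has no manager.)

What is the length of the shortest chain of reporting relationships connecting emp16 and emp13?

emp16 is 2 levels below emp2, and emp13 is 5 levels below emp2 (their lowest common manager). The shortest path runs up from emp16 to emp2 and back down to emp13: 2 + 5 = 7 links.

7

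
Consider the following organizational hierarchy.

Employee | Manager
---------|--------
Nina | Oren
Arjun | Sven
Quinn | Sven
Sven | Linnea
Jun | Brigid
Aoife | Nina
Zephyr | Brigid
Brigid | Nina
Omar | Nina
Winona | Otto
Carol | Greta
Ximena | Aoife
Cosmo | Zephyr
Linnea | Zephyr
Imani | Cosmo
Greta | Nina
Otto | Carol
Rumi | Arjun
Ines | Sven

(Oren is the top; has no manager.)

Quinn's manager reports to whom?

Quinn reports to Sven, and Sven reports to Linnea. So Quinn's skip-level manager is Linnea.

Linnea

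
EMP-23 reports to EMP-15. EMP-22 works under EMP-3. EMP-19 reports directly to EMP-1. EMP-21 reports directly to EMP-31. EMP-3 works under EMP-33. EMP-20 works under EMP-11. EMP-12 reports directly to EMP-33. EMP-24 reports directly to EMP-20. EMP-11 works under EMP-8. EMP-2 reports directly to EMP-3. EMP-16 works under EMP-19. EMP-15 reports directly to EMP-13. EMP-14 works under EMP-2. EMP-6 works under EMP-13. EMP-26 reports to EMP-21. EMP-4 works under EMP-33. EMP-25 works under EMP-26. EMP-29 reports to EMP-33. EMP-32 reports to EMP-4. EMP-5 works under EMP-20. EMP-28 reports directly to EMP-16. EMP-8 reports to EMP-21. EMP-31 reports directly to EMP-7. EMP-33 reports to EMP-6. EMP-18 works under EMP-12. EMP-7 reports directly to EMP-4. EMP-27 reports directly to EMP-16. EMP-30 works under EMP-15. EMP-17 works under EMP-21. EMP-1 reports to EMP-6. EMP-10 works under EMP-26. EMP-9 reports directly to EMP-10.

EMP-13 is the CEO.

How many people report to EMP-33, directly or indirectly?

22

EMP-33 directly manages EMP-3, EMP-12, EMP-4, EMP-29. Under EMP-3: EMP-22, EMP-2, EMP-14 (3). Under EMP-12: EMP-18 (1). Under EMP-4: EMP-32, EMP-7, EMP-31, EMP-21, EMP-17, EMP-26, EMP-25, EMP-10, EMP-9, EMP-8, EMP-11, EMP-20, EMP-5, EMP-24 (14). EMP-29 has no reports. So EMP-33's organization is 4 direct reports plus everyone under them: 4 + 2 + 15 + 1 = 22.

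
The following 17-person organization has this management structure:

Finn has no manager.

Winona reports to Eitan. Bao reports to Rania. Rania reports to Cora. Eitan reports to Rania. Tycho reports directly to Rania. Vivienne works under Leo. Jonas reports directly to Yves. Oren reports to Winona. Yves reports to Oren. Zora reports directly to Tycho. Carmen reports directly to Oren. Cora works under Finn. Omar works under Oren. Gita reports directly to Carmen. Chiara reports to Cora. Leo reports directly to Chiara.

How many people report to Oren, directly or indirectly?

5

Oren directly manages Yves, Carmen, Omar. Under Yves: Jonas (1). Under Carmen: Gita (1). Omar has no reports. So Oren's organization is 3 direct reports plus everyone under them: 2 + 2 + 1 = 5.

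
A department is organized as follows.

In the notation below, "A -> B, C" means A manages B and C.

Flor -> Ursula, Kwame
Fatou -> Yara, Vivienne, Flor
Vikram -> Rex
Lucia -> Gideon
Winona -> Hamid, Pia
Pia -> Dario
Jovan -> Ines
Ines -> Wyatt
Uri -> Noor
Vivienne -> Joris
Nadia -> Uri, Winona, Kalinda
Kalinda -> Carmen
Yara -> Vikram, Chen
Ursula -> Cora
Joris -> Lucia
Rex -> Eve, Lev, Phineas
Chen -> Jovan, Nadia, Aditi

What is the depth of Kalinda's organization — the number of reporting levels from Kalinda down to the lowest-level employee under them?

1

The longest chain under Kalinda runs Kalinda → Carmen, which is 1 level below Kalinda.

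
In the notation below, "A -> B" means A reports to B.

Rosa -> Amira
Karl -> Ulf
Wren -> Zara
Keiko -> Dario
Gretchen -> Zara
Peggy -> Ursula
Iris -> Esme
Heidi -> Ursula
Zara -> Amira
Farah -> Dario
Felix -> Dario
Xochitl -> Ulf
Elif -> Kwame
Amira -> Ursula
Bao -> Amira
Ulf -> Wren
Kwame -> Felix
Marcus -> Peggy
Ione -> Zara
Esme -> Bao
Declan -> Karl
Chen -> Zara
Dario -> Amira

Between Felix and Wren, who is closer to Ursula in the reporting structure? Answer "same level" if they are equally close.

same level

Both Felix and Wren are 3 levels below Ursula.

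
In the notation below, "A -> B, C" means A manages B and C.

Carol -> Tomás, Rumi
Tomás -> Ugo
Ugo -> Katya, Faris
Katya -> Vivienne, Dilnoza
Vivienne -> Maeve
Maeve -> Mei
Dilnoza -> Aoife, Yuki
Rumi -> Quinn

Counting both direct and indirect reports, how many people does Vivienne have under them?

Vivienne directly manages Maeve. Under Maeve: Mei (1). That's 2 in total.

2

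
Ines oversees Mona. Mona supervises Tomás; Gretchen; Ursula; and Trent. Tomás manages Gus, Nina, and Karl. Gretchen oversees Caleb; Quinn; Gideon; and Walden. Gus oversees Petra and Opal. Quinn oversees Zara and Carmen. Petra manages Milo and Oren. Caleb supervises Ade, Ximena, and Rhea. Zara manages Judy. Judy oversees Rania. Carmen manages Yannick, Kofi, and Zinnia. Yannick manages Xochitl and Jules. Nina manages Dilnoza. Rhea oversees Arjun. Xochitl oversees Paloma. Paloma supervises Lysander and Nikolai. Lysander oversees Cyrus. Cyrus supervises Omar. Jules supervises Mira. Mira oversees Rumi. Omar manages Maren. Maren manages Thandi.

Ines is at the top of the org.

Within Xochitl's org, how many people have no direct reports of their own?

2

The people in Xochitl's organization with no one reporting to them are Nikolai, Thandi. That is 2.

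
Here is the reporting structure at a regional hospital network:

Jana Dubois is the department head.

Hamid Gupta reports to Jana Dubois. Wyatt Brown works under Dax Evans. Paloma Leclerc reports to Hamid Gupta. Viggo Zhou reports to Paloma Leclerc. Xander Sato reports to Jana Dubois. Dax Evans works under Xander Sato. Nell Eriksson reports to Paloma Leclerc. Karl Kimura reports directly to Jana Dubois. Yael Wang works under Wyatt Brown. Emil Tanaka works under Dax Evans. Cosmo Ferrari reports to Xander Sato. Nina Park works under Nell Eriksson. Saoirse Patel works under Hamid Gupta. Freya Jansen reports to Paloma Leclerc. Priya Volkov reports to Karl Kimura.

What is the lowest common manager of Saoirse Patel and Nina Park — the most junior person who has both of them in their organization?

Hamid Gupta

Saoirse Patel's chain of managers is Hamid Gupta, Jana Dubois. Nina Park's chain of managers is Nell Eriksson, Paloma Leclerc, Hamid Gupta, Jana Dubois. The first manager that appears in both chains is Hamid Gupta.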